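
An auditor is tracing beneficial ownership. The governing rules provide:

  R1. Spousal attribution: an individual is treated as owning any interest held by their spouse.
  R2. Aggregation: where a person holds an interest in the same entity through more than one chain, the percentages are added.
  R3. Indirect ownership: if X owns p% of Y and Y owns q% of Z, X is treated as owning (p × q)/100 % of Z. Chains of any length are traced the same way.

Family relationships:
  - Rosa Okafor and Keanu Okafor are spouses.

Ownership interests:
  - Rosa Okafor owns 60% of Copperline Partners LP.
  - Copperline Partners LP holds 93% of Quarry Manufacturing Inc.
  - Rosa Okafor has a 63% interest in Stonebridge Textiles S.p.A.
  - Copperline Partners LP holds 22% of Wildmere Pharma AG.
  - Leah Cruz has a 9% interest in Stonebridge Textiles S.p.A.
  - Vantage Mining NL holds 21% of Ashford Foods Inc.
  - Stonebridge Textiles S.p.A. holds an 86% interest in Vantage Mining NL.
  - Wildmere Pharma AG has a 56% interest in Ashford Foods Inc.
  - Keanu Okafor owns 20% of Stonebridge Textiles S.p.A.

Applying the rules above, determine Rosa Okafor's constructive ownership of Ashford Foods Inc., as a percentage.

22.3818%

By spousal attribution (R1), Rosa Okafor is treated as also owning Keanu Okafor's interest in Stonebridge Textiles S.p.A, giving 63% + 20% = 83%.
Chain via Stonebridge Textiles S.p.A. → Vantage Mining NL (R3): 83% × 86% × 21% = 14.9898% of Ashford Foods Inc.
Chain via Copperline Partners LP → Wildmere Pharma AG (R3): 60% × 22% × 56% = 7.392% of Ashford Foods Inc.
Aggregating (R2): 14.9898% + 7.392% = 22.3818%.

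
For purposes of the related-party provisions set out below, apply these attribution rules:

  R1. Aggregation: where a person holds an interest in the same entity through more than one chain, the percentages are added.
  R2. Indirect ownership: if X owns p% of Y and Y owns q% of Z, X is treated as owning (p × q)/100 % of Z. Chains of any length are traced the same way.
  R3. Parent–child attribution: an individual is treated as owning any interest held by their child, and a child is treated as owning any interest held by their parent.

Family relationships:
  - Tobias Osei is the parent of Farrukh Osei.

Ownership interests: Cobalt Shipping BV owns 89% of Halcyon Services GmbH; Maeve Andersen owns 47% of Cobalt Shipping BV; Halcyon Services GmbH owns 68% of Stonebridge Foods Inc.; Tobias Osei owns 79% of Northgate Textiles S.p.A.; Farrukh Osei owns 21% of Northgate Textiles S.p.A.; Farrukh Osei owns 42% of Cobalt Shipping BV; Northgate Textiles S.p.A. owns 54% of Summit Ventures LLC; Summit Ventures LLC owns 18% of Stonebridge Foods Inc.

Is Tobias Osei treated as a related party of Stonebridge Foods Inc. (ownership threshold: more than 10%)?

Yes

By parent–child attribution (R3), Tobias Osei is treated as also owning Farrukh Osei's interest in Northgate Textiles S.p.A, giving 79% + 21% = 100%.
By parent–child attribution (R3), Tobias Osei is treated as owning Farrukh Osei's 42% interest in Cobalt Shipping BV.
Chain via Northgate Textiles S.p.A. → Summit Ventures LLC (R2): 100% × 54% × 18% = 9.72% of Stonebridge Foods Inc.
Chain via Cobalt Shipping BV → Halcyon Services GmbH (R2): 42% × 89% × 68% = 25.4184% of Stonebridge Foods Inc.
Aggregating (R1): 9.72% + 25.4184% = 35.1384%.
35.1384% exceeds the 10% threshold, so Tobias is a related party to Stonebridge Foods Inc.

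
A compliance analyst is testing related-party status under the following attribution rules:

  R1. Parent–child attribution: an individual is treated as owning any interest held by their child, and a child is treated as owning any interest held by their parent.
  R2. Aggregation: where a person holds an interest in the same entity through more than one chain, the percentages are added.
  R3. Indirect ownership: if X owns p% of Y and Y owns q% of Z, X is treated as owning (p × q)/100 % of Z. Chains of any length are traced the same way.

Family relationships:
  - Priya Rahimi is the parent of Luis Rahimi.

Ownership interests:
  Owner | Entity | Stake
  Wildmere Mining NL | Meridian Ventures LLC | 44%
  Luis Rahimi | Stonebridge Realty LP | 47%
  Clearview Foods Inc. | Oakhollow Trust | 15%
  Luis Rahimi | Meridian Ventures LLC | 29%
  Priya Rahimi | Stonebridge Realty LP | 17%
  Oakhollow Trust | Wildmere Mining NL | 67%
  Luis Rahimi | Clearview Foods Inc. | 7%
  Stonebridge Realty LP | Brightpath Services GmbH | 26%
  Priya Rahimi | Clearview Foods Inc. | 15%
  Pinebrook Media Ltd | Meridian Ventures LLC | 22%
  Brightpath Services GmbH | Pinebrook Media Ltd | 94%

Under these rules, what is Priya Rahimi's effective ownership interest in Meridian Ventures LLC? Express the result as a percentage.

33.413992%

By parent–child attribution (R1), Priya Rahimi is treated as also owning Luis Rahimi's interest in Clearview Foods Inc, giving 15% + 7% = 22%.
By parent–child attribution (R1), Priya Rahimi is treated as also owning Luis Rahimi's interest in Stonebridge Realty LP, giving 17% + 47% = 64%.
By parent–child attribution (R1), Priya Rahimi is treated as owning Luis Rahimi's 29% interest in Meridian Ventures LLC.
Chain via Clearview Foods Inc. → Oakhollow Trust → Wildmere Mining NL (R3): 22% × 15% × 67% × 44% = 0.97284% of Meridian Ventures LLC.
Chain via Stonebridge Realty LP → Brightpath Services GmbH → Pinebrook Media Ltd (R3): 64% × 26% × 94% × 22% = 3.441152% of Meridian Ventures LLC.
Direct interest in Meridian Ventures LLC: 29%.
Aggregating (R2): 0.97284% + 3.441152% + 29% = 33.413992%.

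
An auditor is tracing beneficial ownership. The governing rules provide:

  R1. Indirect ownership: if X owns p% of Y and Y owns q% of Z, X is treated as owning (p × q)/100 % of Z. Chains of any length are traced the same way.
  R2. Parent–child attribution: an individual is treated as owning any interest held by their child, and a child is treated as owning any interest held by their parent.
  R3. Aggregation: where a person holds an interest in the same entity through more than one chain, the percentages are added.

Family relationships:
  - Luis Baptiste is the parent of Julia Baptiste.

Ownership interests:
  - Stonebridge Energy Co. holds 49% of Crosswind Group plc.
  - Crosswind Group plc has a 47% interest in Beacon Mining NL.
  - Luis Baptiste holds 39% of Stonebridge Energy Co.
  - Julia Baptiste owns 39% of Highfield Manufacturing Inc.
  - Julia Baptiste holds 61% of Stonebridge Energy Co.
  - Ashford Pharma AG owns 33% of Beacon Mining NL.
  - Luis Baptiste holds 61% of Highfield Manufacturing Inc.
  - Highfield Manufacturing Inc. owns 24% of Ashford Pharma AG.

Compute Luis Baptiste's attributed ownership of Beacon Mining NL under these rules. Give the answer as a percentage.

By parent–child attribution (R2), Luis Baptiste is treated as also owning Julia Baptiste's interest in Stonebridge Energy Co, giving 39% + 61% = 100%.
By parent–child attribution (R2), Luis Baptiste is treated as also owning Julia Baptiste's interest in Highfield Manufacturing Inc, giving 61% + 39% = 100%.
Chain via Stonebridge Energy Co. → Crosswind Group plc (R1): 100% × 49% × 47% = 23.03% of Beacon Mining NL.
Chain via Highfield Manufacturing Inc. → Ashford Pharma AG (R1): 100% × 24% × 33% = 7.92% of Beacon Mining NL.
Aggregating (R3): 23.03% + 7.92% = 30.95%.

30.95%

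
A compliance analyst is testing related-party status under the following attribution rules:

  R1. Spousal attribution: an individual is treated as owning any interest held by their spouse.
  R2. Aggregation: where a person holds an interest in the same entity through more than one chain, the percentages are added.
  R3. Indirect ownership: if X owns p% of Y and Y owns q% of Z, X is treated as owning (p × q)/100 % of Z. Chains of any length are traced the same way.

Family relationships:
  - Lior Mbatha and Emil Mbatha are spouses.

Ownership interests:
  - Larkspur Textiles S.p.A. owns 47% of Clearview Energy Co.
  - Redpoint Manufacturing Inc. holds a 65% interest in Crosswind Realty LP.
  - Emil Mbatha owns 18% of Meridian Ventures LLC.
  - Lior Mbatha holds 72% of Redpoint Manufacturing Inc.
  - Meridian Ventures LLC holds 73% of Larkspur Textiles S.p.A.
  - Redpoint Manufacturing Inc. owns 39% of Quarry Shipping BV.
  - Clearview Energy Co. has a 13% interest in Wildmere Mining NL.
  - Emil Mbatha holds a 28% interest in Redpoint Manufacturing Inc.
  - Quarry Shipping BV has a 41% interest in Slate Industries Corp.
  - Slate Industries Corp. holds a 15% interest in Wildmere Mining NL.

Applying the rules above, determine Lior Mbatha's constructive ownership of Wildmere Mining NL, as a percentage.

By spousal attribution (R1), Lior Mbatha is treated as also owning Emil Mbatha's interest in Redpoint Manufacturing Inc, giving 72% + 28% = 100%.
By spousal attribution (R1), Lior Mbatha is treated as owning Emil Mbatha's 18% interest in Meridian Ventures LLC.
Chain via Redpoint Manufacturing Inc. → Quarry Shipping BV → Slate Industries Corp. (R3): 100% × 39% × 41% × 15% = 2.3985% of Wildmere Mining NL.
Chain via Meridian Ventures LLC → Larkspur Textiles S.p.A. → Clearview Energy Co. (R3): 18% × 73% × 47% × 13% = 0.802854% of Wildmere Mining NL.
Aggregating (R2): 2.3985% + 0.802854% = 3.201354%.

3.201354%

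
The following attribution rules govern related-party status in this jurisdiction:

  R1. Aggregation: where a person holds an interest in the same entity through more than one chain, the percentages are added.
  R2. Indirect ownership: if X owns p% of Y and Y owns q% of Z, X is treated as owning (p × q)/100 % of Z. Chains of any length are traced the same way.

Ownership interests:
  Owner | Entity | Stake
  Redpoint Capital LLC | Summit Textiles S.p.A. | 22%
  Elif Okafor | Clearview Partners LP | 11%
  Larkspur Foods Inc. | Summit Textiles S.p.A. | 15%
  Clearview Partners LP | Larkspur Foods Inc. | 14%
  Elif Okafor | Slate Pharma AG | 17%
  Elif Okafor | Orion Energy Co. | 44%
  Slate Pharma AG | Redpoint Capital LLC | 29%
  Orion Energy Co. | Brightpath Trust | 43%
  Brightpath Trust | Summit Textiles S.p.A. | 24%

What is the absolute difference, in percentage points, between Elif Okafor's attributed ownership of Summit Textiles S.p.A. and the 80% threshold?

74.1436

Chain via Clearview Partners LP → Larkspur Foods Inc. (R2): 11% × 14% × 15% = 0.231% of Summit Textiles S.p.A.
Chain via Slate Pharma AG → Redpoint Capital LLC (R2): 17% × 29% × 22% = 1.0846% of Summit Textiles S.p.A.
Chain via Orion Energy Co. → Brightpath Trust (R2): 44% × 43% × 24% = 4.5408% of Summit Textiles S.p.A.
Aggregating (R1): 0.231% + 1.0846% + 4.5408% = 5.8564%.
5.8564% falls short of the 80% threshold by 74.1436 percentage points.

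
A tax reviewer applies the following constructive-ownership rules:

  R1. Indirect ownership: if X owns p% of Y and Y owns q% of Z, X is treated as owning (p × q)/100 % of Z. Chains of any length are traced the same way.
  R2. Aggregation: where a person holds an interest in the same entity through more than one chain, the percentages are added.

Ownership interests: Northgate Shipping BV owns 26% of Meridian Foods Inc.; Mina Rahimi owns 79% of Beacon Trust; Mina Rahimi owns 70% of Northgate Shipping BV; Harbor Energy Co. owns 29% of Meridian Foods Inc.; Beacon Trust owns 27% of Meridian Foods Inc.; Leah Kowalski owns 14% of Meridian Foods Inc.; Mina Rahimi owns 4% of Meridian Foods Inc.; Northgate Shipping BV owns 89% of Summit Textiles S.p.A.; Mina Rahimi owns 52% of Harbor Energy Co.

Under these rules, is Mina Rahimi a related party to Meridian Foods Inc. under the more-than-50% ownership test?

Chain via Northgate Shipping BV (R1): 70% × 26% = 18.2% of Meridian Foods Inc.
Chain via Beacon Trust (R1): 79% × 27% = 21.33% of Meridian Foods Inc.
Chain via Harbor Energy Co. (R1): 52% × 29% = 15.08% of Meridian Foods Inc.
Direct interest in Meridian Foods Inc: 4%.
Aggregating (R2): 18.2% + 21.33% + 15.08% + 4% = 58.61%.
58.61% exceeds the 50% threshold, so Mina is a related party to Meridian Foods Inc.

Yes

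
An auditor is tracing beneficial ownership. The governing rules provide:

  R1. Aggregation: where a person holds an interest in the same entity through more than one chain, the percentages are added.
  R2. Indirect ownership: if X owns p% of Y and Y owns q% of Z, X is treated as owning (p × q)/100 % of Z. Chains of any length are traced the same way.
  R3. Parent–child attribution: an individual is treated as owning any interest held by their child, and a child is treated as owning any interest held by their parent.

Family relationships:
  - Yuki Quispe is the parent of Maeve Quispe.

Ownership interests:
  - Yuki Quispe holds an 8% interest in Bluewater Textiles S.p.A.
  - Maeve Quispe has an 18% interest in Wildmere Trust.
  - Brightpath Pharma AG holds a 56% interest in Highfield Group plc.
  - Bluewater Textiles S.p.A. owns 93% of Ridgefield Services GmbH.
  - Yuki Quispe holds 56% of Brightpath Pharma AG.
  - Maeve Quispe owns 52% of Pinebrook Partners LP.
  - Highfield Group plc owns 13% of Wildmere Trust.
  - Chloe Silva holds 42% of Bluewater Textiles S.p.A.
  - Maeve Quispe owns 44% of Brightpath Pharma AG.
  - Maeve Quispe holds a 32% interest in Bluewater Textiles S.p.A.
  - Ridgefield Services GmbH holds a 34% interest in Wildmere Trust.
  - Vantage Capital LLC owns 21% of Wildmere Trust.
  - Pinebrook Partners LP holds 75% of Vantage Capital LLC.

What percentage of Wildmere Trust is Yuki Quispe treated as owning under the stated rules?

By parent–child attribution (R3), Yuki Quispe is treated as also owning Maeve Quispe's interest in Brightpath Pharma AG, giving 56% + 44% = 100%.
By parent–child attribution (R3), Yuki Quispe is treated as also owning Maeve Quispe's interest in Bluewater Textiles S.p.A, giving 8% + 32% = 40%.
By parent–child attribution (R3), Yuki Quispe is treated as owning Maeve Quispe's 52% interest in Pinebrook Partners LP.
By parent–child attribution (R3), Yuki Quispe is treated as owning Maeve Quispe's 18% interest in Wildmere Trust.
Chain via Brightpath Pharma AG → Highfield Group plc (R2): 100% × 56% × 13% = 7.28% of Wildmere Trust.
Chain via Bluewater Textiles S.p.A. → Ridgefield Services GmbH (R2): 40% × 93% × 34% = 12.648% of Wildmere Trust.
Chain via Pinebrook Partners LP → Vantage Capital LLC (R2): 52% × 75% × 21% = 8.19% of Wildmere Trust.
Direct interest in Wildmere Trust: 18%.
Aggregating (R1): 7.28% + 12.648% + 8.19% + 18% = 46.118%.

46.118%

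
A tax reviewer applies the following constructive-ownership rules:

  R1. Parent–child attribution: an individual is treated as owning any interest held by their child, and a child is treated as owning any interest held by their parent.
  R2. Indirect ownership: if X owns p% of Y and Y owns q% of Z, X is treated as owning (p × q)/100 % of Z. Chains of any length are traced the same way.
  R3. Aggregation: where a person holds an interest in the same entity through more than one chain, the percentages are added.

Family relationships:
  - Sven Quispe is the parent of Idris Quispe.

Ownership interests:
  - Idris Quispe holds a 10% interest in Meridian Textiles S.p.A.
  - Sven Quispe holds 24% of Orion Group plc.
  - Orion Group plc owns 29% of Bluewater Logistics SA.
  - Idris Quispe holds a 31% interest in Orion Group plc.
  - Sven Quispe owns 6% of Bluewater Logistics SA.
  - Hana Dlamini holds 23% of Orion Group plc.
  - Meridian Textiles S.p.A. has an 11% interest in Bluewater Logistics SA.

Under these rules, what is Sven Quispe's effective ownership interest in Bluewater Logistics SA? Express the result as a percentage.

23.05%

By parent–child attribution (R1), Sven Quispe is treated as also owning Idris Quispe's interest in Orion Group plc, giving 24% + 31% = 55%.
By parent–child attribution (R1), Sven Quispe is treated as owning Idris Quispe's 10% interest in Meridian Textiles S.p.A.
Chain via Orion Group plc (R2): 55% × 29% = 15.95% of Bluewater Logistics SA.
Direct interest in Bluewater Logistics SA: 6%.
Chain via Meridian Textiles S.p.A. (R2): 10% × 11% = 1.1% of Bluewater Logistics SA.
Aggregating (R3): 15.95% + 6% + 1.1% = 23.05%.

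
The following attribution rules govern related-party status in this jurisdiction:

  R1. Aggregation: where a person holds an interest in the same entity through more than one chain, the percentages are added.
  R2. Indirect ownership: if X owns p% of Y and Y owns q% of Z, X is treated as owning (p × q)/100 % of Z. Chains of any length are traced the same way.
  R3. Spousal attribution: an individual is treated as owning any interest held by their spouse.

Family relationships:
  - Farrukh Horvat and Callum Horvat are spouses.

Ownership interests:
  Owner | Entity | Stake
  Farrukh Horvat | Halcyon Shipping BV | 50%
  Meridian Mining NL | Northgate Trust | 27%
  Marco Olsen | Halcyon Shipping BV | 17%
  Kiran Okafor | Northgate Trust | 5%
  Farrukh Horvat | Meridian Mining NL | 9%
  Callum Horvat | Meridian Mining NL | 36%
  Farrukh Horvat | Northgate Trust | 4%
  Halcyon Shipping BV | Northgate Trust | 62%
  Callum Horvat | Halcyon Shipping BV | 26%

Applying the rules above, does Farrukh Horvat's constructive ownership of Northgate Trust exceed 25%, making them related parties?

Yes

By spousal attribution (R3), Farrukh Horvat is treated as also owning Callum Horvat's interest in Meridian Mining NL, giving 9% + 36% = 45%.
By spousal attribution (R3), Farrukh Horvat is treated as also owning Callum Horvat's interest in Halcyon Shipping BV, giving 50% + 26% = 76%.
Chain via Meridian Mining NL (R2): 45% × 27% = 12.15% of Northgate Trust.
Chain via Halcyon Shipping BV (R2): 76% × 62% = 47.12% of Northgate Trust.
Direct interest in Northgate Trust: 4%.
Aggregating (R1): 12.15% + 47.12% + 4% = 63.27%.
63.27% exceeds the 25% threshold, so Farrukh is a related party to Northgate Trust.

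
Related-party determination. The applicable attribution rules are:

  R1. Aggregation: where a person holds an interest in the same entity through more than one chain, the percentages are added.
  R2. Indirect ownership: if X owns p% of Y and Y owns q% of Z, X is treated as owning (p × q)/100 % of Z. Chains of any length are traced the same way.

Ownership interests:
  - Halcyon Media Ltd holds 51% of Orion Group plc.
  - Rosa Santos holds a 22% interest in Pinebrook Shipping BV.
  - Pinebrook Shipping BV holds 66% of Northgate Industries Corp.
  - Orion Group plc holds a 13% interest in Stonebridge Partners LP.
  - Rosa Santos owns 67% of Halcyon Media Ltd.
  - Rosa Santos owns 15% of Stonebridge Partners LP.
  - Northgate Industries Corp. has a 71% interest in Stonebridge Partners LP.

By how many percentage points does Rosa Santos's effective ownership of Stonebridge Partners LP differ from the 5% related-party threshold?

Chain via Pinebrook Shipping BV → Northgate Industries Corp. (R2): 22% × 66% × 71% = 10.3092% of Stonebridge Partners LP.
Chain via Halcyon Media Ltd → Orion Group plc (R2): 67% × 51% × 13% = 4.4421% of Stonebridge Partners LP.
Direct interest in Stonebridge Partners LP: 15%.
Aggregating (R1): 10.3092% + 4.4421% + 15% = 29.7513%.
29.7513% exceeds the 5% threshold by 24.7513 percentage points.

24.7513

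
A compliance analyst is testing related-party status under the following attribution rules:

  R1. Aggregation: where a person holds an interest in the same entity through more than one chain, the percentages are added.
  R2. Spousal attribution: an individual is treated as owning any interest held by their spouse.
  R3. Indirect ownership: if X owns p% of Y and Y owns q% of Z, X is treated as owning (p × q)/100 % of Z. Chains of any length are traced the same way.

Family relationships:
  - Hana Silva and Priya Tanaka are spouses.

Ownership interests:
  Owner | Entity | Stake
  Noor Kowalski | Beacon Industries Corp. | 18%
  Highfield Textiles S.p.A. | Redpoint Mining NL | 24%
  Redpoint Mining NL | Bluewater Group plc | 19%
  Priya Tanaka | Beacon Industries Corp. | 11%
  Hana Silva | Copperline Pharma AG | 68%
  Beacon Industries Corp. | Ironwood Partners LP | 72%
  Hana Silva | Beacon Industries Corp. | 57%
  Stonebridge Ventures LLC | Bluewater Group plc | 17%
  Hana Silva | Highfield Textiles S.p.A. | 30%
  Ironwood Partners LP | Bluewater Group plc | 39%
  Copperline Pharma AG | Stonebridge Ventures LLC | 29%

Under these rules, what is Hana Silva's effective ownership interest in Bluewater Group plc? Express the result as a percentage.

23.8148%

By spousal attribution (R2), Hana Silva is treated as also owning Priya Tanaka's interest in Beacon Industries Corp, giving 57% + 11% = 68%.
Chain via Highfield Textiles S.p.A. → Redpoint Mining NL (R3): 30% × 24% × 19% = 1.368% of Bluewater Group plc.
Chain via Beacon Industries Corp. → Ironwood Partners LP (R3): 68% × 72% × 39% = 19.0944% of Bluewater Group plc.
Chain via Copperline Pharma AG → Stonebridge Ventures LLC (R3): 68% × 29% × 17% = 3.3524% of Bluewater Group plc.
Aggregating (R1): 1.368% + 19.0944% + 3.3524% = 23.8148%.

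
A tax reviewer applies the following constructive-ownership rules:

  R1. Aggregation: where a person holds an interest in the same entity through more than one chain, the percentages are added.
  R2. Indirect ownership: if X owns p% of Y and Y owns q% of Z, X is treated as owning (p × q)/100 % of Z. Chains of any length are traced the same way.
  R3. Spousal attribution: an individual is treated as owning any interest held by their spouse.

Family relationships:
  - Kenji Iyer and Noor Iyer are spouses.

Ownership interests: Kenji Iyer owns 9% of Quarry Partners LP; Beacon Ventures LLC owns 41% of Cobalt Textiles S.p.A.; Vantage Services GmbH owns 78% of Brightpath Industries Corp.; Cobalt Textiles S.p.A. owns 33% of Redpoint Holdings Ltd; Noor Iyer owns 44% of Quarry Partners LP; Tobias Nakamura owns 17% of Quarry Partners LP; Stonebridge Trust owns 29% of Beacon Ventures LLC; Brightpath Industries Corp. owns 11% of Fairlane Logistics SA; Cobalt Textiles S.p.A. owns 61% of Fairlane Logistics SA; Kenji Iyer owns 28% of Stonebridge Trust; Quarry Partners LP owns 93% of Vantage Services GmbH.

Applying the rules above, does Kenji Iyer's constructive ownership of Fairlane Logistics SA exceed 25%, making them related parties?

No

By spousal attribution (R3), Kenji Iyer is treated as also owning Noor Iyer's interest in Quarry Partners LP, giving 9% + 44% = 53%.
Chain via Stonebridge Trust → Beacon Ventures LLC → Cobalt Textiles S.p.A. (R2): 28% × 29% × 41% × 61% = 2.030812% of Fairlane Logistics SA.
Chain via Quarry Partners LP → Vantage Services GmbH → Brightpath Industries Corp. (R2): 53% × 93% × 78% × 11% = 4.229082% of Fairlane Logistics SA.
Aggregating (R1): 2.030812% + 4.229082% = 6.259894%.
6.259894% does not exceed the 25% threshold, so Kenji is not a related party to Fairlane Logistics SA.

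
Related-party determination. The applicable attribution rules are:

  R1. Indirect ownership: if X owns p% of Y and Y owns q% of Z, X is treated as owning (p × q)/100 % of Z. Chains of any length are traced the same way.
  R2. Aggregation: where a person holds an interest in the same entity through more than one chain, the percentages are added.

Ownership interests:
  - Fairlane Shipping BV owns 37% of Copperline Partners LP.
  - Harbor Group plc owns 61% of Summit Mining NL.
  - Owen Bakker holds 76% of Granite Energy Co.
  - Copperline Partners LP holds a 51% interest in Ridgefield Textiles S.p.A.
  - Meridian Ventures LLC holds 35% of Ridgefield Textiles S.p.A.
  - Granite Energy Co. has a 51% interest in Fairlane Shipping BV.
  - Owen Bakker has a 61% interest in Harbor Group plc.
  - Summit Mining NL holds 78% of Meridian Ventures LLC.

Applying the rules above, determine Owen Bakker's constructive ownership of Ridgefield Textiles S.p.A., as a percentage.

Chain via Granite Energy Co. → Fairlane Shipping BV → Copperline Partners LP (R1): 76% × 51% × 37% × 51% = 7.314012% of Ridgefield Textiles S.p.A.
Chain via Harbor Group plc → Summit Mining NL → Meridian Ventures LLC (R1): 61% × 61% × 78% × 35% = 10.15833% of Ridgefield Textiles S.p.A.
Aggregating (R2): 7.314012% + 10.15833% = 17.472342%.

17.472342%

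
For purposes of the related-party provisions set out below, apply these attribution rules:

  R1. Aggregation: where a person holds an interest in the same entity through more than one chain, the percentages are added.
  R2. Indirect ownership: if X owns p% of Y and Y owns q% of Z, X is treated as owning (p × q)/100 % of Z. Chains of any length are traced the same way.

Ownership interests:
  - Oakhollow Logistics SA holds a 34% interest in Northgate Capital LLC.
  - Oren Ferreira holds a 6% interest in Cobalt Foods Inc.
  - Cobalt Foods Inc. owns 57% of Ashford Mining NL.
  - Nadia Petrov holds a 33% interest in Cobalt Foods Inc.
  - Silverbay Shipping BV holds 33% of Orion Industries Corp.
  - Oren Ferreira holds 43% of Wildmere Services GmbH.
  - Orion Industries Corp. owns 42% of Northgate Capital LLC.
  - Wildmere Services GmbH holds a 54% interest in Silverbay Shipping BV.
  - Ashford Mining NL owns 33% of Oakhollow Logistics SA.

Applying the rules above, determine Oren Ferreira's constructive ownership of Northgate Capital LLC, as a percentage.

Chain via Cobalt Foods Inc. → Ashford Mining NL → Oakhollow Logistics SA (R2): 6% × 57% × 33% × 34% = 0.383724% of Northgate Capital LLC.
Chain via Wildmere Services GmbH → Silverbay Shipping BV → Orion Industries Corp. (R2): 43% × 54% × 33% × 42% = 3.218292% of Northgate Capital LLC.
Aggregating (R1): 0.383724% + 3.218292% = 3.602016%.

3.602016%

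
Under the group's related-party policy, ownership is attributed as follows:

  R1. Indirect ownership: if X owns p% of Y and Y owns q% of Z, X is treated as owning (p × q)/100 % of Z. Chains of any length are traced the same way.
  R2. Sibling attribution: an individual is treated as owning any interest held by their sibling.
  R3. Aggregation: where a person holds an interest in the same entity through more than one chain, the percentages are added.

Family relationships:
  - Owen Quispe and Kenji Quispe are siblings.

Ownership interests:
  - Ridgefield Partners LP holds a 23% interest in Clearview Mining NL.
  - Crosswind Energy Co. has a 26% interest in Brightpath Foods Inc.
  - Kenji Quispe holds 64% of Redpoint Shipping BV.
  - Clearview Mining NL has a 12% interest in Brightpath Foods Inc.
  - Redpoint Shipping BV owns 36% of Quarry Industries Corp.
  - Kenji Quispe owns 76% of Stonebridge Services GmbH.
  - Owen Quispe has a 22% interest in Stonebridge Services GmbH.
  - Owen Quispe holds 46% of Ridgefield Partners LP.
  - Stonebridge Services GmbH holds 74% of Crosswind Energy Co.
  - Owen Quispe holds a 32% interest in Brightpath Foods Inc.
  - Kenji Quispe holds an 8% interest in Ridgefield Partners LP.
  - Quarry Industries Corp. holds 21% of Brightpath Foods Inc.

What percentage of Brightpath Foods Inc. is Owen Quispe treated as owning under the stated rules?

By sibling attribution (R2), Owen Quispe is treated as also owning Kenji Quispe's interest in Ridgefield Partners LP, giving 46% + 8% = 54%.
By sibling attribution (R2), Owen Quispe is treated as also owning Kenji Quispe's interest in Stonebridge Services GmbH, giving 22% + 76% = 98%.
By sibling attribution (R2), Owen Quispe is treated as owning Kenji Quispe's 64% interest in Redpoint Shipping BV.
Chain via Ridgefield Partners LP → Clearview Mining NL (R1): 54% × 23% × 12% = 1.4904% of Brightpath Foods Inc.
Chain via Stonebridge Services GmbH → Crosswind Energy Co. (R1): 98% × 74% × 26% = 18.8552% of Brightpath Foods Inc.
Direct interest in Brightpath Foods Inc: 32%.
Chain via Redpoint Shipping BV → Quarry Industries Corp. (R1): 64% × 36% × 21% = 4.8384% of Brightpath Foods Inc.
Aggregating (R3): 1.4904% + 18.8552% + 32% + 4.8384% = 57.184%.

57.184%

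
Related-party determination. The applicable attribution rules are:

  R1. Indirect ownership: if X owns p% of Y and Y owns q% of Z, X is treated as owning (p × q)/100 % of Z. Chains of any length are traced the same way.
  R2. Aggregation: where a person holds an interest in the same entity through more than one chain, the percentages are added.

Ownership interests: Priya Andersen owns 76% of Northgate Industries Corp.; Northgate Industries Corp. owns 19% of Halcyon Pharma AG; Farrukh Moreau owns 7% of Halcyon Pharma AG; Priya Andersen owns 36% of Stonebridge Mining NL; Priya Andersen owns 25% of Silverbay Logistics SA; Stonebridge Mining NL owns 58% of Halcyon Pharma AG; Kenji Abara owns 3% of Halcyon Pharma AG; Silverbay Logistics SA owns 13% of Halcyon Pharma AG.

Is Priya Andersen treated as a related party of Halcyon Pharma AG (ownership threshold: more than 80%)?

Chain via Silverbay Logistics SA (R1): 25% × 13% = 3.25% of Halcyon Pharma AG.
Chain via Northgate Industries Corp. (R1): 76% × 19% = 14.44% of Halcyon Pharma AG.
Chain via Stonebridge Mining NL (R1): 36% × 58% = 20.88% of Halcyon Pharma AG.
Aggregating (R2): 3.25% + 14.44% + 20.88% = 38.57%.
38.57% does not exceed the 80% threshold, so Priya is not a related party to Halcyon Pharma AG.

No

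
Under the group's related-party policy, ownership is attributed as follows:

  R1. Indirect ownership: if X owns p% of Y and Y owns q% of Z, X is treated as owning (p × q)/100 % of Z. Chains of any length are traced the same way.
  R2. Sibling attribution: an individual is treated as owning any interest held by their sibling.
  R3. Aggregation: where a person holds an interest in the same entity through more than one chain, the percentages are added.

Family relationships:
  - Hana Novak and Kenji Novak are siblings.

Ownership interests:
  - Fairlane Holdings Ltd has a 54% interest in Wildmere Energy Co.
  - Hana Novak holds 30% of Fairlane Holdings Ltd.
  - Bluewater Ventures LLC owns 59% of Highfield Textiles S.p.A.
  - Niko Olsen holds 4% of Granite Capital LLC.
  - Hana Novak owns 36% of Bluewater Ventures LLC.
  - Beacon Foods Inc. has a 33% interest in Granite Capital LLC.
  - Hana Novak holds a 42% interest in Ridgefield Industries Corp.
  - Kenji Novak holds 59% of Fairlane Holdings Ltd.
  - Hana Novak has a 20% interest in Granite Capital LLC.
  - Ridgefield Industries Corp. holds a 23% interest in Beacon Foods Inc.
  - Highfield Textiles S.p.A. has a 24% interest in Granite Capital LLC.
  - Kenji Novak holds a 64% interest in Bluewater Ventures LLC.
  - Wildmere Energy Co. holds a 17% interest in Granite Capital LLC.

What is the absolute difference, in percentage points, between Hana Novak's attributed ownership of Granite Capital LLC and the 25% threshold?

By sibling attribution (R2), Hana Novak is treated as also owning Kenji Novak's interest in Bluewater Ventures LLC, giving 36% + 64% = 100%.
By sibling attribution (R2), Hana Novak is treated as also owning Kenji Novak's interest in Fairlane Holdings Ltd, giving 30% + 59% = 89%.
Chain via Bluewater Ventures LLC → Highfield Textiles S.p.A. (R1): 100% × 59% × 24% = 14.16% of Granite Capital LLC.
Chain via Fairlane Holdings Ltd → Wildmere Energy Co. (R1): 89% × 54% × 17% = 8.1702% of Granite Capital LLC.
Chain via Ridgefield Industries Corp. → Beacon Foods Inc. (R1): 42% × 23% × 33% = 3.1878% of Granite Capital LLC.
Direct interest in Granite Capital LLC: 20%.
Aggregating (R3): 14.16% + 8.1702% + 3.1878% + 20% = 45.518%.
45.518% exceeds the 25% threshold by 20.518 percentage points.

20.518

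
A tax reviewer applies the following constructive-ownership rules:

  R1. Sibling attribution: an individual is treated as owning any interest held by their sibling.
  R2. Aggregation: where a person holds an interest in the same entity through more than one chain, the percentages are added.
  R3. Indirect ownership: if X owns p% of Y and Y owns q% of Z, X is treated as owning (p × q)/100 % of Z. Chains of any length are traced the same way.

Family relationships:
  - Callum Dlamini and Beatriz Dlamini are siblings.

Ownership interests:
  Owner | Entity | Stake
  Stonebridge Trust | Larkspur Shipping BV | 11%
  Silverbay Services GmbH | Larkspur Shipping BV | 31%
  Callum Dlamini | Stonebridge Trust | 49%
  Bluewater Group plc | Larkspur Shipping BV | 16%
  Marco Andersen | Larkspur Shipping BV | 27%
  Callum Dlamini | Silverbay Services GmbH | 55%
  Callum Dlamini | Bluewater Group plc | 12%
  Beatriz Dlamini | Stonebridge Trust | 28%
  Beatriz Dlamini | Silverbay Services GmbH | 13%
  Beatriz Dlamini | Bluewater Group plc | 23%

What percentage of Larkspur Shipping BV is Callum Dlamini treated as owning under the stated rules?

By sibling attribution (R1), Callum Dlamini is treated as also owning Beatriz Dlamini's interest in Silverbay Services GmbH, giving 55% + 13% = 68%.
By sibling attribution (R1), Callum Dlamini is treated as also owning Beatriz Dlamini's interest in Stonebridge Trust, giving 49% + 28% = 77%.
By sibling attribution (R1), Callum Dlamini is treated as also owning Beatriz Dlamini's interest in Bluewater Group plc, giving 12% + 23% = 35%.
Chain via Silverbay Services GmbH (R3): 68% × 31% = 21.08% of Larkspur Shipping BV.
Chain via Stonebridge Trust (R3): 77% × 11% = 8.47% of Larkspur Shipping BV.
Chain via Bluewater Group plc (R3): 35% × 16% = 5.6% of Larkspur Shipping BV.
Aggregating (R2): 21.08% + 8.47% + 5.6% = 35.15%.

35.15%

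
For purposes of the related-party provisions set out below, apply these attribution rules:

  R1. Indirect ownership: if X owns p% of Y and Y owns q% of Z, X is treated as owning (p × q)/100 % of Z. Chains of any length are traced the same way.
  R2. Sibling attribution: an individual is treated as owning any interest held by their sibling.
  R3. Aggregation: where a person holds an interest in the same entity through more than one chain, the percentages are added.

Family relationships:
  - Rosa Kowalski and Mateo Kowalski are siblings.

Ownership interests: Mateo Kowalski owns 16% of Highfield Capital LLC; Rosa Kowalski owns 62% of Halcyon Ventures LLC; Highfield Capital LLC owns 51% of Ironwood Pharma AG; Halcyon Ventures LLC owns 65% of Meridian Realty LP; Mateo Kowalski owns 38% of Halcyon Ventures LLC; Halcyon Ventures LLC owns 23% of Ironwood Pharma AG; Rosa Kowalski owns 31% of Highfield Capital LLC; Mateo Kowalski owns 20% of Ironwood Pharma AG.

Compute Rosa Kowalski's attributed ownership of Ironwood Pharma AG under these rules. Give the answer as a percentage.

By sibling attribution (R2), Rosa Kowalski is treated as also owning Mateo Kowalski's interest in Highfield Capital LLC, giving 31% + 16% = 47%.
By sibling attribution (R2), Rosa Kowalski is treated as also owning Mateo Kowalski's interest in Halcyon Ventures LLC, giving 62% + 38% = 100%.
By sibling attribution (R2), Rosa Kowalski is treated as owning Mateo Kowalski's 20% interest in Ironwood Pharma AG.
Chain via Highfield Capital LLC (R1): 47% × 51% = 23.97% of Ironwood Pharma AG.
Chain via Halcyon Ventures LLC (R1): 100% × 23% = 23% of Ironwood Pharma AG.
Direct interest in Ironwood Pharma AG: 20%.
Aggregating (R3): 23.97% + 23% + 20% = 66.97%.

66.97%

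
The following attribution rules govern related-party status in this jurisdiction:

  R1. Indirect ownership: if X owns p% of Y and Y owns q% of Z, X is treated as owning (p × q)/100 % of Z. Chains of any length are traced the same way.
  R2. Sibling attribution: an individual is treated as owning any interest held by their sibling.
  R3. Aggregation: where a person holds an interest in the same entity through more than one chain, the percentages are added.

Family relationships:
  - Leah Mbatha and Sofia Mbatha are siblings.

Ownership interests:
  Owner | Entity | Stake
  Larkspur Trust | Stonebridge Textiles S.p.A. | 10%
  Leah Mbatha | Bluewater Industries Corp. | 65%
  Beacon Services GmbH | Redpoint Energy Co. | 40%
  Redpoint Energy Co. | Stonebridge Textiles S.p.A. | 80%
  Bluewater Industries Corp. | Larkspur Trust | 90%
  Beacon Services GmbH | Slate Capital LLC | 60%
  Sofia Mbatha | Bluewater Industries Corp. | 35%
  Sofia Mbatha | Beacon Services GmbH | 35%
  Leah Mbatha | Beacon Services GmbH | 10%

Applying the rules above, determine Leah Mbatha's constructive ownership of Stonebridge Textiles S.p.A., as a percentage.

23.4%

By sibling attribution (R2), Leah Mbatha is treated as also owning Sofia Mbatha's interest in Bluewater Industries Corp, giving 65% + 35% = 100%.
By sibling attribution (R2), Leah Mbatha is treated as also owning Sofia Mbatha's interest in Beacon Services GmbH, giving 10% + 35% = 45%.
Chain via Bluewater Industries Corp. → Larkspur Trust (R1): 100% × 90% × 10% = 9% of Stonebridge Textiles S.p.A.
Chain via Beacon Services GmbH → Redpoint Energy Co. (R1): 45% × 40% × 80% = 14.4% of Stonebridge Textiles S.p.A.
Aggregating (R3): 9% + 14.4% = 23.4%.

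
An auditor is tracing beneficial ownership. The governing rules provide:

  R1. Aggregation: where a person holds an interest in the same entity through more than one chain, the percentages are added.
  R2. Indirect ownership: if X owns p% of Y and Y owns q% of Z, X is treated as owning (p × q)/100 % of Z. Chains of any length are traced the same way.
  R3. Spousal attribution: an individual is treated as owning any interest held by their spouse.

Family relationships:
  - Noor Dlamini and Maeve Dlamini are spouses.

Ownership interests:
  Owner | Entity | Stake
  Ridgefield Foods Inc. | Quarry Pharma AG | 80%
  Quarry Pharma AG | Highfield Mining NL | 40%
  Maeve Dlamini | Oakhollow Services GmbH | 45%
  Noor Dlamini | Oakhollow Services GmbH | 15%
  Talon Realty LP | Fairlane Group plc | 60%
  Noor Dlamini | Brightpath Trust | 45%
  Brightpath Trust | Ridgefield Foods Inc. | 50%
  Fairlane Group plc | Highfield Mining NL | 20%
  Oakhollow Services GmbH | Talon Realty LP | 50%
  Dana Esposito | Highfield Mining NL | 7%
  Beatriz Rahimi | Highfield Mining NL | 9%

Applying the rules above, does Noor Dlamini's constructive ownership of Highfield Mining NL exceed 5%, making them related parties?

By spousal attribution (R3), Noor Dlamini is treated as also owning Maeve Dlamini's interest in Oakhollow Services GmbH, giving 15% + 45% = 60%.
Chain via Oakhollow Services GmbH → Talon Realty LP → Fairlane Group plc (R2): 60% × 50% × 60% × 20% = 3.6% of Highfield Mining NL.
Chain via Brightpath Trust → Ridgefield Foods Inc. → Quarry Pharma AG (R2): 45% × 50% × 80% × 40% = 7.2% of Highfield Mining NL.
Aggregating (R1): 3.6% + 7.2% = 10.8%.
10.8% exceeds the 5% threshold, so Noor is a related party to Highfield Mining NL.

Yes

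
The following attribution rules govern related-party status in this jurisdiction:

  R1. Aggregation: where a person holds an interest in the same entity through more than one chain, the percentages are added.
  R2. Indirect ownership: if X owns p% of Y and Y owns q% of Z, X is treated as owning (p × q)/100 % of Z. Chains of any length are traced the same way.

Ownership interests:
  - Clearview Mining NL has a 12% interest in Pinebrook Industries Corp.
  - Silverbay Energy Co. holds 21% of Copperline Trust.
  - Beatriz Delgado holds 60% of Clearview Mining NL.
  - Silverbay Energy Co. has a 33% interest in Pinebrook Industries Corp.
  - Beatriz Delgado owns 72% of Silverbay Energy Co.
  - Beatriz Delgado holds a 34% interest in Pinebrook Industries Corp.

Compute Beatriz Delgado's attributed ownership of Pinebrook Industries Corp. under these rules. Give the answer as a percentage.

Chain via Silverbay Energy Co. (R2): 72% × 33% = 23.76% of Pinebrook Industries Corp.
Chain via Clearview Mining NL (R2): 60% × 12% = 7.2% of Pinebrook Industries Corp.
Direct interest in Pinebrook Industries Corp: 34%.
Aggregating (R1): 23.76% + 7.2% + 34% = 64.96%.

64.96%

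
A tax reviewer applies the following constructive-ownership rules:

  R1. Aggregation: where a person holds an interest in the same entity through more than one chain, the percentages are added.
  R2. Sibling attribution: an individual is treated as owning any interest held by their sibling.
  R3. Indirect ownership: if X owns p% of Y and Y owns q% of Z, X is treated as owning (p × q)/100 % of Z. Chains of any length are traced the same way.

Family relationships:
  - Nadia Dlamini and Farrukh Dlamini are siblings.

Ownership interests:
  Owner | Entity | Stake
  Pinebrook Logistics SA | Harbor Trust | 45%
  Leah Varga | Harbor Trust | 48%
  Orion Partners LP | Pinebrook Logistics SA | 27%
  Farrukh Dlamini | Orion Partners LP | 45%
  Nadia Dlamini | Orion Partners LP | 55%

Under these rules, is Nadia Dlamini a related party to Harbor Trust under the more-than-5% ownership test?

Yes

By sibling attribution (R2), Nadia Dlamini is treated as also owning Farrukh Dlamini's interest in Orion Partners LP, giving 55% + 45% = 100%.
Chain via Orion Partners LP → Pinebrook Logistics SA (R3): 100% × 27% × 45% = 12.15% of Harbor Trust.
12.15% exceeds the 5% threshold, so Nadia is a related party to Harbor Trust.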